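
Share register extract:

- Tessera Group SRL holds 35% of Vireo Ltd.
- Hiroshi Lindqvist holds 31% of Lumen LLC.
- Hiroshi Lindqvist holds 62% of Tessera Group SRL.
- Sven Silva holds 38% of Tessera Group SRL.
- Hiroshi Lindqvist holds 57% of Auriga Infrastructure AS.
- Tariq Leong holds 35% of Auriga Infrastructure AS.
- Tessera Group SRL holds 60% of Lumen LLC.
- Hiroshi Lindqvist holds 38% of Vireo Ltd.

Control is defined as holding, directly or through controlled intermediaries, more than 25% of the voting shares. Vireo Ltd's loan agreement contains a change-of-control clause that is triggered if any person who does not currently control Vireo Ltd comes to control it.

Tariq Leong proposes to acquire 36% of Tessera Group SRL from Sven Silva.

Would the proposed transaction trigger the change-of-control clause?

Yes

The purchase adds only to Tariq's holdings (Sven's stake shrinks), so Tariq is the only person who could newly come to control Vireo.
Tariq holds 35% of Auriga, so Tariq controls Auriga.
Neither Tariq nor any entity Tariq controls holds any voting interest in Vireo.
So before the transaction, Tariq does not control Vireo.
After the purchase, Tariq holds 36% of Tessera directly, and Sven's stake falls to 2%.
Tariq holds 36% of Tessera, so Tariq controls Tessera.
Tessera holds 35% of Vireo, so Tariq controls Vireo.
Tariq did not control Vireo before and does after, so the clause is triggered.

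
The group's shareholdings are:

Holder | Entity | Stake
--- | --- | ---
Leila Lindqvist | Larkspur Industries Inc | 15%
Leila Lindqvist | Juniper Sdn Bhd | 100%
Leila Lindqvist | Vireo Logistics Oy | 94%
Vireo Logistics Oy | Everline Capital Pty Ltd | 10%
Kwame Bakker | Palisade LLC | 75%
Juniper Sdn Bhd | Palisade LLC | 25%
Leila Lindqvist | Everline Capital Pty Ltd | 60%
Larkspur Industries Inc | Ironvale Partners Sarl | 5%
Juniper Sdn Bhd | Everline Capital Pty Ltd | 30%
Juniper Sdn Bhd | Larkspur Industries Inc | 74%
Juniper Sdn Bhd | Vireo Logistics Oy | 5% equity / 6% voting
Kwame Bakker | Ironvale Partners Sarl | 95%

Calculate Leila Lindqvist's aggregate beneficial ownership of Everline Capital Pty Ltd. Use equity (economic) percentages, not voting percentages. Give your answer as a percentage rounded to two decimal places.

Leila reaches Everline along 4 paths.
Direct stake: 60% = 60%.
Via Juniper: 100% × 30% = 30%.
Via Vireo: 94% × 10% = 9.4%.
Via Juniper → Vireo: 100% × 5% × 10% = 0.5%.
Total: 60% + 30% + 9.4% + 0.5% = 99.9%.
Rounded: 99.90%.

99.90%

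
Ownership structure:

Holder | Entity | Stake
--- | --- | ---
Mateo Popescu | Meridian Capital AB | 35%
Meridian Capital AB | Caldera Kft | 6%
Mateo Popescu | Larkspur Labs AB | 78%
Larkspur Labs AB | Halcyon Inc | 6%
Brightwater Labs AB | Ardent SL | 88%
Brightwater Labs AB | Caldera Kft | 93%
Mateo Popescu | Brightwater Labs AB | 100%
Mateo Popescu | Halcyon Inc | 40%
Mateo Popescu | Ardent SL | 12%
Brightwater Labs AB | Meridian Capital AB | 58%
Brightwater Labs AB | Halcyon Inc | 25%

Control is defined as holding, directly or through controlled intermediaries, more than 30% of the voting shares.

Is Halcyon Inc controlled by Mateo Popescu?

Mateo holds 78% of Larkspur, so Mateo controls Larkspur.
Mateo holds 100% of Brightwater, so Mateo controls Brightwater.
Brightwater and Larkspur and Mateo together hold 25% + 6% + 40% = 71% of Halcyon, so Mateo controls Halcyon.

Yes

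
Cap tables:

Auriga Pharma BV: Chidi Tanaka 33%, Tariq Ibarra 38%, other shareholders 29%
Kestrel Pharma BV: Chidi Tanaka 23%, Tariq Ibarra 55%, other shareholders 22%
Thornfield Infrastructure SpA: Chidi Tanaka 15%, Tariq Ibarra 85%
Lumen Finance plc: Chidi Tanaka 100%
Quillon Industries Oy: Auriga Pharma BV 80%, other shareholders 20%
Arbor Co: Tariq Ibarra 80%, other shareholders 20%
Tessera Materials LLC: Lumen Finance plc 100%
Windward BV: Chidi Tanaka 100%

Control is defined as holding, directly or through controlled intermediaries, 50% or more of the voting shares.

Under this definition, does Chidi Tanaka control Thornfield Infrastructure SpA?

No

Chidi holds 100% of Lumen, so Chidi controls Lumen.
Lumen holds 100% of Tessera, so Chidi controls Tessera.
Chidi holds 100% of Windward, so Chidi controls Windward.
In Thornfield, Chidi's side holds only 15%, not ≥ 50%.
So Chidi does not control Thornfield.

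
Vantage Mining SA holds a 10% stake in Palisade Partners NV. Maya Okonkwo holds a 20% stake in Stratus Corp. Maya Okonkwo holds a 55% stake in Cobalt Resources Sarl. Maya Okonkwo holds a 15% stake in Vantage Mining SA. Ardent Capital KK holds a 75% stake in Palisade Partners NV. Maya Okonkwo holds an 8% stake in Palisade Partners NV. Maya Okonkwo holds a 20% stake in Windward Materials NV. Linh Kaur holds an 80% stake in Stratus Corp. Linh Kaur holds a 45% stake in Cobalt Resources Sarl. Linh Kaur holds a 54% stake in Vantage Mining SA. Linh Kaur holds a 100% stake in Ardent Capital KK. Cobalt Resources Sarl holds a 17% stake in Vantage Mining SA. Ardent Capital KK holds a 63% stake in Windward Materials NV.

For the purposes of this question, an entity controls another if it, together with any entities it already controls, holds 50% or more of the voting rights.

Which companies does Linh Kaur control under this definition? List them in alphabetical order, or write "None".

Linh holds 80% of Stratus, so Linh controls Stratus.
Linh holds 54% of Vantage, so Linh controls Vantage.
Linh holds 100% of Ardent, so Linh controls Ardent.
Ardent holds 63% of Windward, so Linh controls Windward.
Ardent and Vantage together hold 75% + 10% = 85% of Palisade, so Linh controls Palisade.
No other company's threshold is met.

Ardent Capital KK, Palisade Partners NV, Stratus Corp, Vantage Mining SA, Windward Materials NV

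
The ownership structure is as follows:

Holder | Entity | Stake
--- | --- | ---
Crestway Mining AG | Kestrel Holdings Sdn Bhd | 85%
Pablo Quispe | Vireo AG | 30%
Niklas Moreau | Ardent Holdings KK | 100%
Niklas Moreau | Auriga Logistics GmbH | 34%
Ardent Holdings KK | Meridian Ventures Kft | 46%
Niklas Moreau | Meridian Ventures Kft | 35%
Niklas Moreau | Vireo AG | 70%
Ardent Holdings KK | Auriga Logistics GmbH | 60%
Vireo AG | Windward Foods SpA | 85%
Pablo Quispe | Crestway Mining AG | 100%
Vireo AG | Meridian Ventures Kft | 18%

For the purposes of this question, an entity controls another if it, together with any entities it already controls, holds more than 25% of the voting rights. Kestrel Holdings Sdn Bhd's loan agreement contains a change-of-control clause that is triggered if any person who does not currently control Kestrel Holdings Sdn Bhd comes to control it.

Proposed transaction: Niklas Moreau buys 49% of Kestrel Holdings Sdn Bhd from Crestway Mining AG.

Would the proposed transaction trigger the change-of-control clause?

Yes

The purchase adds only to Niklas's holdings (Crestway's stake shrinks), so Niklas is the only person who could newly come to control Kestrel.
Niklas holds 70% of Vireo, so Niklas controls Vireo.
Niklas holds 100% of Ardent, so Niklas controls Ardent.
Ardent and Vireo and Niklas together hold 46% + 18% + 35% = 99% of Meridian, so Niklas controls Meridian.
Ardent and Niklas together hold 60% + 34% = 94% of Auriga, so Niklas controls Auriga.
Vireo holds 85% of Windward, so Niklas controls Windward.
Neither Niklas nor any entity Niklas controls holds any voting interest in Kestrel.
So before the transaction, Niklas does not control Kestrel.
After the purchase, Niklas holds 49% of Kestrel directly, and Crestway's stake falls to 36%.
Niklas holds 49% of Kestrel, so Niklas controls Kestrel.
Niklas did not control Kestrel before and does after, so the clause is triggered.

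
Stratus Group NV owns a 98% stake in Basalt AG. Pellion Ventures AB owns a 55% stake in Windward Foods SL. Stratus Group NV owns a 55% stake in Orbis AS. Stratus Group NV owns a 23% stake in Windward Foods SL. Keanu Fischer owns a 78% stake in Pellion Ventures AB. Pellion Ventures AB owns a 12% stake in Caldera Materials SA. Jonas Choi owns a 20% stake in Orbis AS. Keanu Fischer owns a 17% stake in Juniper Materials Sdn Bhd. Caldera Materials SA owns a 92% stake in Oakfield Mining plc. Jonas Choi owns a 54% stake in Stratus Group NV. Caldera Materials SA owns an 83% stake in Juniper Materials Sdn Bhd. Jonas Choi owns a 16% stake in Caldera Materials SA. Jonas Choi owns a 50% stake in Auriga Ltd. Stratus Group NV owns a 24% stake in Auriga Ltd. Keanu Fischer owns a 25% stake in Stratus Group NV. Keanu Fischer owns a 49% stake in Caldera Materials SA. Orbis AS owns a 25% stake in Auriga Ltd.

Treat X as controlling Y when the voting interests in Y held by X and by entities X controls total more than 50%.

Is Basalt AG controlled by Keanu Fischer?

No

Keanu holds 78% of Pellion, so Keanu controls Pellion.
Keanu and Pellion together hold 49% + 12% = 61% of Caldera, so Keanu controls Caldera.
Keanu and Caldera together hold 17% + 83% = 100% of Juniper, so Keanu controls Juniper.
Pellion holds 55% of Windward, so Keanu controls Windward.
Caldera holds 92% of Oakfield, so Keanu controls Oakfield.
Neither Keanu nor any entity Keanu controls holds any voting interest in Basalt.
So Keanu does not control Basalt.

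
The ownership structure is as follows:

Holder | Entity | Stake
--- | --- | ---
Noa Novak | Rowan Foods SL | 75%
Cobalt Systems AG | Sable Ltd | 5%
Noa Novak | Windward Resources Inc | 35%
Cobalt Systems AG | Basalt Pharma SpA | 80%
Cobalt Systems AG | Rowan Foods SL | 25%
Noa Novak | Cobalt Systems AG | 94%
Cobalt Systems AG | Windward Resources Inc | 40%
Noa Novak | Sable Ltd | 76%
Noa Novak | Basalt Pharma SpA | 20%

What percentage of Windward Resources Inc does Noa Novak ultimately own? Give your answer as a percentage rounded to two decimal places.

72.60%

Noa reaches Windward along 2 paths.
Via Cobalt: 94% × 40% = 37.6%.
Direct stake: 35% = 35%.
Total: 37.6% + 35% = 72.6%.
Rounded: 72.60%.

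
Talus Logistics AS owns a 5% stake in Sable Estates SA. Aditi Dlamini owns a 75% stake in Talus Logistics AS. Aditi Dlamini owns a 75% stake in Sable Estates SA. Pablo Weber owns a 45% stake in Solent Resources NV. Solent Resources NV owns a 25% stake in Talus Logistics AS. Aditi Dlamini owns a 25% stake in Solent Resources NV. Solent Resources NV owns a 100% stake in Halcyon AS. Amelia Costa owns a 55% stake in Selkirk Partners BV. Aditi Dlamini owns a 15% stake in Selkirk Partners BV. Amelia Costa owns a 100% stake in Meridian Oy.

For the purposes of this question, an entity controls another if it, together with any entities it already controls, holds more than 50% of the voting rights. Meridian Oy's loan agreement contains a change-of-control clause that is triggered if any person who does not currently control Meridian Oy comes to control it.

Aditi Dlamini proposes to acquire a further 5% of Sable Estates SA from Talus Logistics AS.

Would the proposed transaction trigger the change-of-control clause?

No

The purchase adds only to Aditi's holdings (Talus's stake shrinks), so Aditi is the only person who could newly come to control Meridian.
Aditi holds 75% of Talus, so Aditi controls Talus.
Aditi and Talus together hold 75% + 5% = 80% of Sable, so Aditi controls Sable.
Neither Aditi nor any entity Aditi controls holds any voting interest in Meridian.
So before the transaction, Aditi does not control Meridian.
After the purchase, Aditi's direct stake in Sable rises to 75% + 5% = 80%, and Talus's stake falls to 0%.
Aditi holds 80% of Sable, so Aditi controls Sable.
After the transaction, neither Aditi nor any entity Aditi controls holds a voting interest in Meridian, so Aditi still does not control it.
No new person acquires control, so the clause is not triggered.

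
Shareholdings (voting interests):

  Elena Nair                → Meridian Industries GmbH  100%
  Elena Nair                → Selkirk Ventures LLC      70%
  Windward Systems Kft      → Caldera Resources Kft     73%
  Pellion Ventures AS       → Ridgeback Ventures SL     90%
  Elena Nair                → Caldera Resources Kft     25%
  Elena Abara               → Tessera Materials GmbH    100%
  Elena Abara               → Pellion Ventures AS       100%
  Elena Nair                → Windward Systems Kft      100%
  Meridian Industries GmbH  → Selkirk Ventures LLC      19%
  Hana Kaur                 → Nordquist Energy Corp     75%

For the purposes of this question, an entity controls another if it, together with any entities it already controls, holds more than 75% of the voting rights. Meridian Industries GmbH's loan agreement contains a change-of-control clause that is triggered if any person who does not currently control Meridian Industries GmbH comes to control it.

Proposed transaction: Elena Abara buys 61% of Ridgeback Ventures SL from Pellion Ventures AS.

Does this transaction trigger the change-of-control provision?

The purchase adds only to Elena Abara's holdings (Pellion's stake shrinks), so Elena Abara is the only person who could newly come to control Meridian.
Elena Abara holds 100% of Pellion, so Elena Abara controls Pellion.
Elena Abara holds 100% of Tessera, so Elena Abara controls Tessera.
Pellion holds 90% of Ridgeback, so Elena Abara controls Ridgeback.
Neither Elena Abara nor any entity Elena Abara controls holds any voting interest in Meridian.
So before the transaction, Elena Abara does not control Meridian.
After the purchase, Elena Abara holds 61% of Ridgeback directly, and Pellion's stake falls to 29%.
Pellion and Elena Abara together hold 29% + 61% = 90% of Ridgeback, so Elena Abara controls Ridgeback.
After the transaction, neither Elena Abara nor any entity Elena Abara controls holds a voting interest in Meridian, so Elena Abara still does not control it.
No new person acquires control, so the clause is not triggered.

No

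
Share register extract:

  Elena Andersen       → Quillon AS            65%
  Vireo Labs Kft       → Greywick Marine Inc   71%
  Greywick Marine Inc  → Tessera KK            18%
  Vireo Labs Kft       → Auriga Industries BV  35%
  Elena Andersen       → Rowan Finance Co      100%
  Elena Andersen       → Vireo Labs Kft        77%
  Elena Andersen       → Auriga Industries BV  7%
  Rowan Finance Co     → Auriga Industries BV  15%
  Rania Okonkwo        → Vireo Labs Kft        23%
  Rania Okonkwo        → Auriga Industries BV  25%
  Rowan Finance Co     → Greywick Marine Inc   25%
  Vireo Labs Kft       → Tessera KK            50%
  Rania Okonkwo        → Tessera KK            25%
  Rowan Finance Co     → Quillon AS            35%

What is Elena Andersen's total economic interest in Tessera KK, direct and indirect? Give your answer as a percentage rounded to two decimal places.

52.84%

Elena reaches Tessera along 3 paths.
Via Vireo: 77% × 50% = 38.5%.
Via Rowan → Greywick: 100% × 25% × 18% = 4.5%.
Via Vireo → Greywick: 77% × 71% × 18% = 9.8406%.
Total: 38.5% + 4.5% + 9.8406% = 52.8406%.
Rounded: 52.84%.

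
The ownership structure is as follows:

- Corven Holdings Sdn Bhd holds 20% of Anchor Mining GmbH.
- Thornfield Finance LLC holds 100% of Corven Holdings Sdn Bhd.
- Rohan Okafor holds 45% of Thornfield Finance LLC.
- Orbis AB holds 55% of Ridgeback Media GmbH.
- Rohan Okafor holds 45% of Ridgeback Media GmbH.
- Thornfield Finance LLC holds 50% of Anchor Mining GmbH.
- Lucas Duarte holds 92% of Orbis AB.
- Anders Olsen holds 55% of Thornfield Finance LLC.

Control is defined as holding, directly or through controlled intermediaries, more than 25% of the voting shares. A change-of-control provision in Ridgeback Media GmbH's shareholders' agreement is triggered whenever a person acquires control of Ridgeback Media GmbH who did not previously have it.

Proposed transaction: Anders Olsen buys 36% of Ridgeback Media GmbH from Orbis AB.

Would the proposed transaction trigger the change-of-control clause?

Yes

The purchase adds only to Anders's holdings (Orbis's stake shrinks), so Anders is the only person who could newly come to control Ridgeback.
Anders holds 55% of Thornfield, so Anders controls Thornfield.
Thornfield holds 100% of Corven, so Anders controls Corven.
Corven and Thornfield together hold 20% + 50% = 70% of Anchor, so Anders controls Anchor.
Neither Anders nor any entity Anders controls holds any voting interest in Ridgeback.
So before the transaction, Anders does not control Ridgeback.
After the purchase, Anders holds 36% of Ridgeback directly, and Orbis's stake falls to 19%.
Anders holds 36% of Ridgeback, so Anders controls Ridgeback.
Anders did not control Ridgeback before and does after, so the clause is triggered.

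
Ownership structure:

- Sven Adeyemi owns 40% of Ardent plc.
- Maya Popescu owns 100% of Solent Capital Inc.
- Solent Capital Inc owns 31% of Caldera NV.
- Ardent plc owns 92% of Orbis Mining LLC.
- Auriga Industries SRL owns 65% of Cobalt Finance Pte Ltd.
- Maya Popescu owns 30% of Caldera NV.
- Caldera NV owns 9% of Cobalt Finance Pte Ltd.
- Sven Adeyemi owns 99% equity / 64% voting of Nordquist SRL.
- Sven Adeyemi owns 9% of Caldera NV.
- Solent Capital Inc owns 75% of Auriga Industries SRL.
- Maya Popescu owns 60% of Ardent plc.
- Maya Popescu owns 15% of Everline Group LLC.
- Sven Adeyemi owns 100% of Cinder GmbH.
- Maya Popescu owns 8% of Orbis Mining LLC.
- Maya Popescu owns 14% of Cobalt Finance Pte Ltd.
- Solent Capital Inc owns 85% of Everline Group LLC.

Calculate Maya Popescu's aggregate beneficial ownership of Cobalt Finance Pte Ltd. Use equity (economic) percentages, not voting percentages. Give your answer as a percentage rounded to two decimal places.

68.24%

Maya reaches Cobalt along 4 paths.
Direct stake: 14% = 14%.
Via Solent → Auriga: 100% × 75% × 65% = 48.75%.
Via Caldera: 30% × 9% = 2.7%.
Via Solent → Caldera: 100% × 31% × 9% = 2.79%.
Total: 14% + 48.75% + 2.7% + 2.79% = 68.24%.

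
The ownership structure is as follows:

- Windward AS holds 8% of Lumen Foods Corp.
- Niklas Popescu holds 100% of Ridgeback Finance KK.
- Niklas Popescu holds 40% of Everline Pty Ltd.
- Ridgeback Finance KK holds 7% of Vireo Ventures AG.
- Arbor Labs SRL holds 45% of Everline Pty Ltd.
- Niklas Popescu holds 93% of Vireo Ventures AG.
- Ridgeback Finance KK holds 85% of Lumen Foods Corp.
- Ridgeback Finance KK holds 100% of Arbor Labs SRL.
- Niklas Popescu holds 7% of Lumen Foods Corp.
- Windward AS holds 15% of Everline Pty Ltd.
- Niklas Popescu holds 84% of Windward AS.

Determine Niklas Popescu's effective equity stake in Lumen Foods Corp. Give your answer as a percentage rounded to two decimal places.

98.72%

Niklas reaches Lumen along 3 paths.
Via Ridgeback: 100% × 85% = 85%.
Via Windward: 84% × 8% = 6.72%.
Direct stake: 7% = 7%.
Total: 85% + 6.72% + 7% = 98.72%.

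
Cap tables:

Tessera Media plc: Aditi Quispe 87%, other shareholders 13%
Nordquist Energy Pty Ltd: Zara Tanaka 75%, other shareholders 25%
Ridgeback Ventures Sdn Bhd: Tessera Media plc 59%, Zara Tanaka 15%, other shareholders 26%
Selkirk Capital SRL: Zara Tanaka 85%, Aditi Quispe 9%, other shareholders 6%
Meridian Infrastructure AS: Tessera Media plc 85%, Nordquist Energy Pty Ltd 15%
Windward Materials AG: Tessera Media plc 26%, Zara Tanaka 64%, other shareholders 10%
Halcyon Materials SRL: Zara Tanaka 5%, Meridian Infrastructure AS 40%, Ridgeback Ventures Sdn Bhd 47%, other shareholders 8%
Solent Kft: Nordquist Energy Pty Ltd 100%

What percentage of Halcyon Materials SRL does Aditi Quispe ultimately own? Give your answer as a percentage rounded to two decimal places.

Aditi reaches Halcyon along 2 paths.
Via Tessera → Meridian: 87% × 85% × 40% = 29.58%.
Via Tessera → Ridgeback: 87% × 59% × 47% = 24.1251%.
Total: 29.58% + 24.1251% = 53.7051%.
Rounded: 53.71%.

53.71%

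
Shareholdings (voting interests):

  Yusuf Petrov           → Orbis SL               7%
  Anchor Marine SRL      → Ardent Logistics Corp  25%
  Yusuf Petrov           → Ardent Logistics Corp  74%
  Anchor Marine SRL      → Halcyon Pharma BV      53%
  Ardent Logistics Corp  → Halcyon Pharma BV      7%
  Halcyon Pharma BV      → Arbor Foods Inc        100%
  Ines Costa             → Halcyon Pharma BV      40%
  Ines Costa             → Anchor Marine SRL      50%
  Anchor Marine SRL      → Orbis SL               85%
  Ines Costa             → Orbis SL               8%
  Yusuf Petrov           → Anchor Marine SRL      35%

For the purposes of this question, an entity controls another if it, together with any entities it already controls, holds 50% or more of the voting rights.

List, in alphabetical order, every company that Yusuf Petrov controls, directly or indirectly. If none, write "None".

Ardent Logistics Corp

Yusuf holds 74% of Ardent, so Yusuf controls Ardent.
No other company's threshold is met.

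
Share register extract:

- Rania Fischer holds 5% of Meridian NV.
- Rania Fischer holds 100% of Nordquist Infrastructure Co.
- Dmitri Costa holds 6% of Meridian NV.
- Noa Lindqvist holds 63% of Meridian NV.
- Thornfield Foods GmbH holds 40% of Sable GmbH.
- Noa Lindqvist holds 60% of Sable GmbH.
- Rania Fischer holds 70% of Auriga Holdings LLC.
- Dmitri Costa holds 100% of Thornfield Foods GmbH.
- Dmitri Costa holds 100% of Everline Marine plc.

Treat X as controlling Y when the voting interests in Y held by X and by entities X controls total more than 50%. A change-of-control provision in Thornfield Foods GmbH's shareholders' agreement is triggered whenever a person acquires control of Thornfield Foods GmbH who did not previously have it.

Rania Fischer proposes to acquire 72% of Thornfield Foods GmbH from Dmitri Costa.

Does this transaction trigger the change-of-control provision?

The purchase adds only to Rania's holdings (Dmitri's stake shrinks), so Rania is the only person who could newly come to control Thornfield.
Rania holds 100% of Nordquist, so Rania controls Nordquist.
Rania holds 70% of Auriga, so Rania controls Auriga.
Neither Rania nor any entity Rania controls holds any voting interest in Thornfield.
So before the transaction, Rania does not control Thornfield.
After the purchase, Rania holds 72% of Thornfield directly, and Dmitri's stake falls to 28%.
Rania holds 72% of Thornfield, so Rania controls Thornfield.
Rania did not control Thornfield before and does after, so the clause is triggered.

Yes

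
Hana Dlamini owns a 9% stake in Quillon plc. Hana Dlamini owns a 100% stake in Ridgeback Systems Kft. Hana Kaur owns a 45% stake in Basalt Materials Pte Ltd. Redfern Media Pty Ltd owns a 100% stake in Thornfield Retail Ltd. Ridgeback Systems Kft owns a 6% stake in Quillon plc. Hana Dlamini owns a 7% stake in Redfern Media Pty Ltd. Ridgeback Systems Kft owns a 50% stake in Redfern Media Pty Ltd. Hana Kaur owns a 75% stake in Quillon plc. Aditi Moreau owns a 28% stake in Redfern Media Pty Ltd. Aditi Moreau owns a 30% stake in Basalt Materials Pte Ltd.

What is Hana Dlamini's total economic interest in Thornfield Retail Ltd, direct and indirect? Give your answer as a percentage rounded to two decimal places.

57.00%

Hana Dlamini reaches Thornfield along 2 paths.
Via Ridgeback → Redfern: 100% × 50% × 100% = 50%.
Via Redfern: 7% × 100% = 7%.
Total: 50% + 7% = 57%.
Rounded: 57.00%.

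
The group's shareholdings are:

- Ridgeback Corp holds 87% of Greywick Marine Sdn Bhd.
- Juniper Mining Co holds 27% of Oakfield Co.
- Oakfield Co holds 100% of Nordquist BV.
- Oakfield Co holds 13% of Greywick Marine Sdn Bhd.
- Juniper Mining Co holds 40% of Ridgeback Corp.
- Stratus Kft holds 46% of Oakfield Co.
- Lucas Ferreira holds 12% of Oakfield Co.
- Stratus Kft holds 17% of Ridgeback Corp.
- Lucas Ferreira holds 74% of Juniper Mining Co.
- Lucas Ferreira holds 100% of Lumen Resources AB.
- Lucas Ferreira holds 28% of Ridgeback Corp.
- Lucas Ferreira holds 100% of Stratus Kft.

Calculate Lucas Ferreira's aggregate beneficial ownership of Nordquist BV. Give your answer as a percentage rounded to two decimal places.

Lucas reaches Nordquist along 3 paths.
Via Stratus → Oakfield: 100% × 46% × 100% = 46%.
Via Juniper → Oakfield: 74% × 27% × 100% = 19.98%.
Via Oakfield: 12% × 100% = 12%.
Total: 46% + 19.98% + 12% = 77.98%.

77.98%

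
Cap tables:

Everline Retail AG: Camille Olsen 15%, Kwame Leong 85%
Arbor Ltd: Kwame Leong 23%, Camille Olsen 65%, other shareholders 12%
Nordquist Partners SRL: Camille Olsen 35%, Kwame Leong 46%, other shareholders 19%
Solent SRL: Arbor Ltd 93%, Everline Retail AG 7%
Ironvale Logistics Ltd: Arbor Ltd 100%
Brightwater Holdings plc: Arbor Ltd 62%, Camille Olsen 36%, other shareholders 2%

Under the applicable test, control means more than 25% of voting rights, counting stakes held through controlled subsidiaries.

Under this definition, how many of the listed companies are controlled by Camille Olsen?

Camille holds 65% of Arbor, so Camille controls Arbor.
Camille holds 35% of Nordquist, so Camille controls Nordquist.
Arbor holds 93% of Solent, so Camille controls Solent.
Arbor holds 100% of Ironvale, so Camille controls Ironvale.
Arbor and Camille together hold 62% + 36% = 98% of Brightwater, so Camille controls Brightwater.
No other company's threshold is met.
Camille controls 5 companies.

5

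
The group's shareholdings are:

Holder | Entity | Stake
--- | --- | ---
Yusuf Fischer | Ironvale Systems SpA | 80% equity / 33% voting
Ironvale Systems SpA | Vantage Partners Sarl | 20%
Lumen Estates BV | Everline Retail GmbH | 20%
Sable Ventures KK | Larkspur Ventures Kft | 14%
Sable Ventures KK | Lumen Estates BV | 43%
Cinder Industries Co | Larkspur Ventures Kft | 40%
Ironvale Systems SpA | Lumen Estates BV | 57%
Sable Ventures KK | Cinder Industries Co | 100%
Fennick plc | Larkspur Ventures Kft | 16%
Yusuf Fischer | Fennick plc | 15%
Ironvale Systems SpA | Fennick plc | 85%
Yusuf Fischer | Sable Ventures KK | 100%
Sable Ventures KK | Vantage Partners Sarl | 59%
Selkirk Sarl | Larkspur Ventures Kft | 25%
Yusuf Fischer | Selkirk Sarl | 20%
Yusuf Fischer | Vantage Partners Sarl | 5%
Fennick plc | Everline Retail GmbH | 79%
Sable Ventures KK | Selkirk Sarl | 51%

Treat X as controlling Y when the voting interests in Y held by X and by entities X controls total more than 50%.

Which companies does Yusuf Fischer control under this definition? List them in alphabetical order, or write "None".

Yusuf holds 100% of Sable, so Yusuf controls Sable.
Sable and Yusuf together hold 59% + 5% = 64% of Vantage, so Yusuf controls Vantage.
Sable holds 100% of Cinder, so Yusuf controls Cinder.
Yusuf and Sable together hold 20% + 51% = 71% of Selkirk, so Yusuf controls Selkirk.
Cinder and Selkirk and Sable together hold 40% + 25% + 14% = 79% of Larkspur, so Yusuf controls Larkspur.
No other company's threshold is met.

Cinder Industries Co, Larkspur Ventures Kft, Sable Ventures KK, Selkirk Sarl, Vantage Partners Sarl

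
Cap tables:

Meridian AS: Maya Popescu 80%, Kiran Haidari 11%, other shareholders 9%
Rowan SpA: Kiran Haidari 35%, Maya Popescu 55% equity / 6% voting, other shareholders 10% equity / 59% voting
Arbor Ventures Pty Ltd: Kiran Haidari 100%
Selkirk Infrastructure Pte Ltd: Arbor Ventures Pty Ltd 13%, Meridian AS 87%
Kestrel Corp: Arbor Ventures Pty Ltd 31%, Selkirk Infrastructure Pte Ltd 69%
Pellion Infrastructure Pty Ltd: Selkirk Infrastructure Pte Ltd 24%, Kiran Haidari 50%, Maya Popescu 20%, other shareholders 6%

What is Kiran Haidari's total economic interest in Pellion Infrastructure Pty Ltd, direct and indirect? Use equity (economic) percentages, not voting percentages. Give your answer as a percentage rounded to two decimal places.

55.42%

Kiran reaches Pellion along 3 paths.
Via Arbor → Selkirk: 100% × 13% × 24% = 3.12%.
Via Meridian → Selkirk: 11% × 87% × 24% = 2.2968%.
Direct stake: 50% = 50%.
Total: 3.12% + 2.2968% + 50% = 55.4168%.
Rounded: 55.42%.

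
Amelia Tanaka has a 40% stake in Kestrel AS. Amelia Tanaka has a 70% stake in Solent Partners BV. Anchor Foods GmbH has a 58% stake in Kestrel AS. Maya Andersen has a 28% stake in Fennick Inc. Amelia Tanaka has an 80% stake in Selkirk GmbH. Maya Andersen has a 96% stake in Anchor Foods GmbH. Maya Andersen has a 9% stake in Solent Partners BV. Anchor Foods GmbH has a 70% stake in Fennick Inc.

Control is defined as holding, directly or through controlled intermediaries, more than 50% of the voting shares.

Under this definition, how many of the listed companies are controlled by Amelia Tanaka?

2

Amelia holds 80% of Selkirk, so Amelia controls Selkirk.
Amelia holds 70% of Solent, so Amelia controls Solent.
No other company's threshold is met.
Amelia controls 2 companies.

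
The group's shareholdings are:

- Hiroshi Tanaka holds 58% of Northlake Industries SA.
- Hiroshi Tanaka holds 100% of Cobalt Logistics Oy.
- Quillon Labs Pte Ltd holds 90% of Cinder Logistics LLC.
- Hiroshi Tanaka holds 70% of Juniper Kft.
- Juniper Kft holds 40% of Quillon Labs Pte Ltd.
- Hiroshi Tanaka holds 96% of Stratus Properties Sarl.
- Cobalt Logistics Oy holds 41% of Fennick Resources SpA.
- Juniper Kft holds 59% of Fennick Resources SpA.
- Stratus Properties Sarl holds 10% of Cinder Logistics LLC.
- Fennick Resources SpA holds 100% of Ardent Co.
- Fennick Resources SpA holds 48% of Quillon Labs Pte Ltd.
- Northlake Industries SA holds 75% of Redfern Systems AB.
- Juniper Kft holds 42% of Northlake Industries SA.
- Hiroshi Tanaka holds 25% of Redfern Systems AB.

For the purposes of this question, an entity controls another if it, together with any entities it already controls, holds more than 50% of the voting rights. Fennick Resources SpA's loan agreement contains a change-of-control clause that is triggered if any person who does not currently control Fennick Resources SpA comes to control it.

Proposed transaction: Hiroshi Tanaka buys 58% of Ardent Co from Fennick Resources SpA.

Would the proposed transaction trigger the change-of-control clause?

No

The purchase adds only to Hiroshi's holdings (Fennick's stake shrinks), so Hiroshi is the only person who could newly come to control Fennick.
Hiroshi holds 100% of Cobalt, so Hiroshi controls Cobalt.
Hiroshi holds 70% of Juniper, so Hiroshi controls Juniper.
Juniper and Cobalt together hold 59% + 41% = 100% of Fennick, so Hiroshi controls Fennick.
So Hiroshi already controls Fennick before the transaction.
After the purchase, Hiroshi holds 58% of Ardent directly, and Fennick's stake falls to 42%.
Hiroshi controlled Fennick already, so this is not a new person acquiring control; every other person's position is unchanged or reduced.
No new person acquires control, so the clause is not triggered.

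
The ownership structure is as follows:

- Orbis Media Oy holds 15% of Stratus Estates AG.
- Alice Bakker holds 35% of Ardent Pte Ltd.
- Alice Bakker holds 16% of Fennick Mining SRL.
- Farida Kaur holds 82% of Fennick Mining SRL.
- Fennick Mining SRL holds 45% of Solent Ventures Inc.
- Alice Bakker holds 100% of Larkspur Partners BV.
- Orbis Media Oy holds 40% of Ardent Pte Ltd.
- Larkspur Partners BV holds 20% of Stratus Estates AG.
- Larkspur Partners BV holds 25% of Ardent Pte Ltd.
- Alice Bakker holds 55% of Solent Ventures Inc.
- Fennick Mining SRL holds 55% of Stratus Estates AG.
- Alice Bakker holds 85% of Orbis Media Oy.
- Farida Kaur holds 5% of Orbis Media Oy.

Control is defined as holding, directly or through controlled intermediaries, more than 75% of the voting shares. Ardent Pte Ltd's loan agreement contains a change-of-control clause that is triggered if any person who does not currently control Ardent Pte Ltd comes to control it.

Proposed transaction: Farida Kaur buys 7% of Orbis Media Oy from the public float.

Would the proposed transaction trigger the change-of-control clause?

No

The purchase changes only Farida's holdings, so Farida is the only person who could newly come to control Ardent.
Farida holds 82% of Fennick, so Farida controls Fennick.
Neither Farida nor any entity Farida controls holds any voting interest in Ardent.
So before the transaction, Farida does not control Ardent.
After the purchase, Farida's direct stake in Orbis rises to 5% + 7% = 12%.
Farida's side now holds 12% of Orbis, not > 75%, so Farida still does not control Orbis.
After the transaction, neither Farida nor any entity Farida controls holds a voting interest in Ardent, so Farida still does not control it.
No new person acquires control, so the clause is not triggered.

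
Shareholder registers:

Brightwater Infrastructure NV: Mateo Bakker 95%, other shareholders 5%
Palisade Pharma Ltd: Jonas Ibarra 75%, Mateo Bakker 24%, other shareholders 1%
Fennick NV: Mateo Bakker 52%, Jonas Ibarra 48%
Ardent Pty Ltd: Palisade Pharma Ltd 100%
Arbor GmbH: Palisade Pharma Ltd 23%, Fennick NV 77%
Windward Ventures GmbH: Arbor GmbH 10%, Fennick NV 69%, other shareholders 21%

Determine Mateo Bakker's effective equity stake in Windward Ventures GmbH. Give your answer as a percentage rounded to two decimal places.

40.44%

Mateo reaches Windward along 3 paths.
Via Palisade → Arbor: 24% × 23% × 10% = 0.552%.
Via Fennick → Arbor: 52% × 77% × 10% = 4.004%.
Via Fennick: 52% × 69% = 35.88%.
Total: 0.552% + 4.004% + 35.88% = 40.436%.
Rounded: 40.44%.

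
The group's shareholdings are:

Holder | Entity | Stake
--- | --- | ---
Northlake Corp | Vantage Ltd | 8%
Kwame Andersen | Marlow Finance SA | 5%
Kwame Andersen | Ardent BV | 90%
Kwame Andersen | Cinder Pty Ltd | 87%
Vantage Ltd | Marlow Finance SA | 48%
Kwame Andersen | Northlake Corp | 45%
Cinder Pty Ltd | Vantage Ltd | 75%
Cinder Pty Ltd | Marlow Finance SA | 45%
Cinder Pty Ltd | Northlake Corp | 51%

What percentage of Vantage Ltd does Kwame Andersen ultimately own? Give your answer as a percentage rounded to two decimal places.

Kwame reaches Vantage along 3 paths.
Via Cinder: 87% × 75% = 65.25%.
Via Cinder → Northlake: 87% × 51% × 8% = 3.5496%.
Via Northlake: 45% × 8% = 3.6%.
Total: 65.25% + 3.5496% + 3.6% = 72.3996%.
Rounded: 72.40%.

72.40%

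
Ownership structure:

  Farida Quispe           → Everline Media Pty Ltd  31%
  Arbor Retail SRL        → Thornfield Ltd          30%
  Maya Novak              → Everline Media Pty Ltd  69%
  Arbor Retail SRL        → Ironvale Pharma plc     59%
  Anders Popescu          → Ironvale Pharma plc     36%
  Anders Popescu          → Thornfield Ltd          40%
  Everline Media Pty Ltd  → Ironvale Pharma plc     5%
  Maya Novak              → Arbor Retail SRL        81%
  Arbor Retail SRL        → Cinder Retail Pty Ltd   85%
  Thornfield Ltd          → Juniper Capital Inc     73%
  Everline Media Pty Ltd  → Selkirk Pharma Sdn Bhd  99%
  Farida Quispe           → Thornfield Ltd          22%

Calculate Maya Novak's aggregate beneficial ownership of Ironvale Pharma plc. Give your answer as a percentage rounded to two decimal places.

51.24%

Maya reaches Ironvale along 2 paths.
Via Arbor: 81% × 59% = 47.79%.
Via Everline: 69% × 5% = 3.45%.
Total: 47.79% + 3.45% = 51.24%.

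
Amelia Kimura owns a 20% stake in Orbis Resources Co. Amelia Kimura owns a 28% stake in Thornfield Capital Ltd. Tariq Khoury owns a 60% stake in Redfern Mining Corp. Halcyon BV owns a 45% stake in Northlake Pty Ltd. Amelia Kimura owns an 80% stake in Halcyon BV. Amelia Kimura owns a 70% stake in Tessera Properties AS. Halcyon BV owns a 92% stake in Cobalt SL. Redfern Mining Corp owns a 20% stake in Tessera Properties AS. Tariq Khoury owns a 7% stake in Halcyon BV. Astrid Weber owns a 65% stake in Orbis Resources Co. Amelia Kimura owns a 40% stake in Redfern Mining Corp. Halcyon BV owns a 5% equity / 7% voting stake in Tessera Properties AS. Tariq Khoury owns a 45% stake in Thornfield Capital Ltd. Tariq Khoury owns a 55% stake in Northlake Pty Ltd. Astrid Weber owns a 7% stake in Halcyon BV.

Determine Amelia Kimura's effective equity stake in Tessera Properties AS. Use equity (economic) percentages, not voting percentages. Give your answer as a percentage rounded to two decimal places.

82.00%

Amelia reaches Tessera along 3 paths.
Direct stake: 70% = 70%.
Via Redfern: 40% × 20% = 8%.
Via Halcyon: 80% × 5% = 4%.
Total: 70% + 8% + 4% = 82%.
Rounded: 82.00%.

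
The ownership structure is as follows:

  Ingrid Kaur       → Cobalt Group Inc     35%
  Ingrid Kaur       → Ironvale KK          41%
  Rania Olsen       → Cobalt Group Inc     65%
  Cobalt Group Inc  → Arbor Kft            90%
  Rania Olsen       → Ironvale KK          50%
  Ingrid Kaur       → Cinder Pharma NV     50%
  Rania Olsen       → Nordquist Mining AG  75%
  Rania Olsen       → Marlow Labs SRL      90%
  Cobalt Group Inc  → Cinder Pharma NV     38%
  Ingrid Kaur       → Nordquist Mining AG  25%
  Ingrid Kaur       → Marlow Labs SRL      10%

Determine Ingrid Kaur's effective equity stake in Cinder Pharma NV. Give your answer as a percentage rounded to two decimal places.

63.30%

Ingrid reaches Cinder along 2 paths.
Direct stake: 50% = 50%.
Via Cobalt: 35% × 38% = 13.3%.
Total: 50% + 13.3% = 63.3%.
Rounded: 63.30%.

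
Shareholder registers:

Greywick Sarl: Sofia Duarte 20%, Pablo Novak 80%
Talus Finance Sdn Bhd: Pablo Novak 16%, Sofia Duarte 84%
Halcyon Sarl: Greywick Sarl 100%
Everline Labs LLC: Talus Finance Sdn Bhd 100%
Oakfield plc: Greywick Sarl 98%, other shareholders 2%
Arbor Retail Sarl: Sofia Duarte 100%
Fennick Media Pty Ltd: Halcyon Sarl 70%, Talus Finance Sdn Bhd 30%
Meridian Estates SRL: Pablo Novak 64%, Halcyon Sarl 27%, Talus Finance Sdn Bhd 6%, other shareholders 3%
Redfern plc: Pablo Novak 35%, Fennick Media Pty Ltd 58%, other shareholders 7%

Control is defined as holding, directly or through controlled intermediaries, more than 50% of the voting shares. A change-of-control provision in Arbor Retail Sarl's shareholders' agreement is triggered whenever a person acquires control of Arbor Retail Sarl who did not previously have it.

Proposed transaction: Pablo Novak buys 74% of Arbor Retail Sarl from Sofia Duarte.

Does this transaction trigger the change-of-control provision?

Yes

The purchase adds only to Pablo's holdings (Sofia's stake shrinks), so Pablo is the only person who could newly come to control Arbor.
Pablo holds 80% of Greywick, so Pablo controls Greywick.
Greywick holds 100% of Halcyon, so Pablo controls Halcyon.
Greywick holds 98% of Oakfield, so Pablo controls Oakfield.
Halcyon holds 70% of Fennick, so Pablo controls Fennick.
Pablo and Halcyon together hold 64% + 27% = 91% of Meridian, so Pablo controls Meridian.
Pablo and Fennick together hold 35% + 58% = 93% of Redfern, so Pablo controls Redfern.
Neither Pablo nor any entity Pablo controls holds any voting interest in Arbor.
So before the transaction, Pablo does not control Arbor.
After the purchase, Pablo holds 74% of Arbor directly, and Sofia's stake falls to 26%.
Pablo holds 74% of Arbor, so Pablo controls Arbor.
Pablo did not control Arbor before and does after, so the clause is triggered.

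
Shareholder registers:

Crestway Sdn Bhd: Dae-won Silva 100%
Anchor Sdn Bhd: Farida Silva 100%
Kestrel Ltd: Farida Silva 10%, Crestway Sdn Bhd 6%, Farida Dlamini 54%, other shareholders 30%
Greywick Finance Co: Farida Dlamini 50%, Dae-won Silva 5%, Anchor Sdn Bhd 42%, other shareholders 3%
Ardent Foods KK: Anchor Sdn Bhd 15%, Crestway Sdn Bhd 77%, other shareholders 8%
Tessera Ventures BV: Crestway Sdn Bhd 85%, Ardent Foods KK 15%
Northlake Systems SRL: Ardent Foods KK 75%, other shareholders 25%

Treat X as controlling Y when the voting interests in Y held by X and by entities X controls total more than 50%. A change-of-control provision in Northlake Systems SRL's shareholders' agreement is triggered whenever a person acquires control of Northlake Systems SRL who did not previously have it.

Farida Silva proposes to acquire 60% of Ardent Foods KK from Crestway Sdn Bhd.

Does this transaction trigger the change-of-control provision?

The purchase adds only to Farida Silva's holdings (Crestway's stake shrinks), so Farida Silva is the only person who could newly come to control Northlake.
Farida Silva holds 100% of Anchor, so Farida Silva controls Anchor.
Neither Farida Silva nor any entity Farida Silva controls holds any voting interest in Northlake.
So before the transaction, Farida Silva does not control Northlake.
After the purchase, Farida Silva holds 60% of Ardent directly, and Crestway's stake falls to 17%.
Anchor and Farida Silva together hold 15% + 60% = 75% of Ardent, so Farida Silva controls Ardent.
Ardent holds 75% of Northlake, so Farida Silva controls Northlake.
Farida Silva did not control Northlake before and does after, so the clause is triggered.

Yes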